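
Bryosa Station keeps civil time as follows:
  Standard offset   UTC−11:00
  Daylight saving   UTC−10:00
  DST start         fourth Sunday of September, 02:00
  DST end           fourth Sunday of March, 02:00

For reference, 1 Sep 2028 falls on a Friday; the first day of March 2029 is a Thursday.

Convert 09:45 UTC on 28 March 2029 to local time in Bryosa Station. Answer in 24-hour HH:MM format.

22:45

1 September 2028 is a Friday, so the first Sunday is September 3 and the fourth is September 24.
1 March 2029 is a Thursday, so the first Sunday is March 4 and the fourth is March 25.
At the standard offset (UTC−11:00), 09:45 UTC − 11h = 22:45 Bryosa Station standard time (rolling into the previous day, 27 March 2029).
Daylight saving runs 24 September 2028 – 25 March 2029; the standard-time date in Bryosa Station, 27 March 2029, is outside that window, so Bryosa Station is on standard time at UTC−11:00.
09:45 UTC − 11h = 22:45 local (rolling into the previous day, 27 March 2029).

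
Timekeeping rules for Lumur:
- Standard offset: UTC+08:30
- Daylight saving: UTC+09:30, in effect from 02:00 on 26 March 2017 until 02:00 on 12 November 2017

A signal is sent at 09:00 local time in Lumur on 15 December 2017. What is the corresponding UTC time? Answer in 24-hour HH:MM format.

00:30

Daylight saving runs 26 March – 12 November; 15 December 2017 is outside that window, so Lumur is on standard time at UTC+08:30.
09:00 local − 8h30m = 00:30 UTC.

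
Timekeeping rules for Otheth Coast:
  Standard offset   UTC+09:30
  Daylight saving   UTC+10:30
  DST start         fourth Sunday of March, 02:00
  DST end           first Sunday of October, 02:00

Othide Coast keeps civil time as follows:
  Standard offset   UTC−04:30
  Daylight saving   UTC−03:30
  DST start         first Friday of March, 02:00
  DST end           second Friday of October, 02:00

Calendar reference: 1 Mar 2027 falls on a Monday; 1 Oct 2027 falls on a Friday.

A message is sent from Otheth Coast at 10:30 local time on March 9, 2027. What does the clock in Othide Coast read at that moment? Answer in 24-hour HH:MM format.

1 March 2027 is a Monday, so the first Sunday is March 7 and the fourth is March 28.
1 October 2027 is a Friday, so the first Sunday is October 3.
March 9, 2027 does not fall between 28 March and 3 October, so daylight saving is not in effect and Otheth Coast is at UTC+09:30.
10:30 Otheth Coast − 9h30m = 01:00 UTC.
1 March 2027 is a Monday, so the first Friday is March 5.
1 October 2027 is a Friday, so the first Friday is October 1 and the second is October 8.
At the standard offset (UTC−04:30), 01:00 UTC − 4h30m = 20:30 Othide Coast standard time (rolling into the previous day, 8 March 2027).
The standard-time date in Othide Coast, March 8, 2027, lies within the daylight-saving period (5 March – 8 October), so Othide Coast is on daylight time, UTC−03:30.
01:00 UTC − 3h30m = 21:30 Othide Coast (rolling into the previous day, 8 March 2027).

21:30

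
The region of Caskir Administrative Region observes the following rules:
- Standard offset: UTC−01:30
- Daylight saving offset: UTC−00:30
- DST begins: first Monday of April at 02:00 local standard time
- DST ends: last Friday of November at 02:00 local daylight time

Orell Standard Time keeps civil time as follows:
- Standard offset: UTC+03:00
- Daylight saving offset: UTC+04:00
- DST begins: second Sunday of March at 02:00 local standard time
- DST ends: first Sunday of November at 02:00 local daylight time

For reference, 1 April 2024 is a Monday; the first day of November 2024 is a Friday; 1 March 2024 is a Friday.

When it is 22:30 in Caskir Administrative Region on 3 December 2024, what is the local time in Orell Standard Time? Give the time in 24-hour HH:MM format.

03:00

1 April 2024 is a Monday, so the first Monday is April 1.
1 November 2024 is a Friday, so Fridays fall on 1, 8, 15, 22, 29; the last is November 29.
3 December 2024 does not fall between 1 April and 29 November, so daylight saving is not in effect and Caskir Administrative Region is at UTC−01:30.
22:30 Caskir Administrative Region + 1h30m = 00:00 UTC (rolling into the next day, 4 December 2024).
1 March 2024 is a Friday, so the first Sunday is March 3 and the second is March 10.
1 November 2024 is a Friday, so the first Sunday is November 3.
At the standard offset (UTC+03:00), 00:00 UTC + 3h = 03:00 Orell Standard Time standard time.
The standard-time date in Orell Standard Time, 4 December 2024, does not fall between 10 March and 3 November, so daylight saving is not in effect and Orell Standard Time is at UTC+03:00.
00:00 UTC + 3h = 03:00 Orell Standard Time.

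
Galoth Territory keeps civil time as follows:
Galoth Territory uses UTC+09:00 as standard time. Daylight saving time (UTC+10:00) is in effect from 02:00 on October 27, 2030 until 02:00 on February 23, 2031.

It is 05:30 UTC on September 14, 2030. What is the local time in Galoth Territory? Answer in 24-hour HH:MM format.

At the standard offset (UTC+09:00), 05:30 UTC + 9h = 14:30 Galoth Territory standard time.
The standard-time date in Galoth Territory, September 14, 2030, is outside the daylight-saving period (27 October 2030 – 23 February 2031), so Galoth Territory is on standard time, UTC+09:00.
05:30 UTC + 9h = 14:30 local.

14:30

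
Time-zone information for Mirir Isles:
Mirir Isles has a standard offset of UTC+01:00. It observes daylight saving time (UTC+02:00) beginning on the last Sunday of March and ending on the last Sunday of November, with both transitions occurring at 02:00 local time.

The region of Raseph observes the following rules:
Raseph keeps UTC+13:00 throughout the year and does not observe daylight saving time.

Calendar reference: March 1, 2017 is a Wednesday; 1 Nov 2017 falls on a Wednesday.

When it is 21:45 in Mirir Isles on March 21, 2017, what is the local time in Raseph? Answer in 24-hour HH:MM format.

1 March 2017 is a Wednesday, so Sundays fall on 5, 12, 19, 26; the last is March 26.
1 November 2017 is a Wednesday, so Sundays fall on 5, 12, 19, 26; the last is November 26.
Daylight saving runs 26 March – 26 November; March 21, 2017 is outside that window, so Mirir Isles is on standard time at UTC+01:00.
21:45 Mirir Isles − 1h = 20:45 UTC.
Raseph stays on UTC+13:00 all year.
20:45 UTC + 13h = 09:45 Raseph (rolling into the next day, 22 March 2017).

09:45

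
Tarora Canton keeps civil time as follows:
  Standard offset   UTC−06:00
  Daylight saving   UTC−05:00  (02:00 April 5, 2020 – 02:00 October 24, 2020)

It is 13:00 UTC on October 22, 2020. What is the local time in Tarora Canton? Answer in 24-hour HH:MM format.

At the standard offset (UTC−06:00), 13:00 UTC − 6h = 07:00 Tarora Canton standard time.
The standard-time date in Tarora Canton, October 22, 2020, falls between 5 April and 24 October, so daylight saving is in effect and Tarora Canton is at UTC−05:00.
13:00 UTC − 5h = 08:00 local.

08:00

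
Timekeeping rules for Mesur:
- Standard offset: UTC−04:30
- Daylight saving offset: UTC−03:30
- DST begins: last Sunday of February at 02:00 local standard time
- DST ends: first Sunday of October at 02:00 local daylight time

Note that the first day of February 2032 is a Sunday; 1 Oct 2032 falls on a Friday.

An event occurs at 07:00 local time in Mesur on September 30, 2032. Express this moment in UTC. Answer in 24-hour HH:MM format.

10:30

1 February 2032 is a Sunday, so Sundays fall on 1, 8, 15, 22, 29; the last is February 29.
1 October 2032 is a Friday, so the first Sunday is October 3.
September 30, 2032 falls between 29 February and 3 October, so daylight saving is in effect and Mesur is at UTC−03:30.
07:00 local + 3h30m = 10:30 UTC.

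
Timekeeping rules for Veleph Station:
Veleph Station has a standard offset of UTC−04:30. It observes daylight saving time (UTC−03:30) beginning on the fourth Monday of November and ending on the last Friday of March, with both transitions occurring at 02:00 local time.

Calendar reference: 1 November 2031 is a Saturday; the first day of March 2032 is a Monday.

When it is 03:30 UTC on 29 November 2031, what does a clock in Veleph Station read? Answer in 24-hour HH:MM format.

00:00

1 November 2031 is a Saturday, so the first Monday is November 3 and the fourth is November 24.
1 March 2032 is a Monday, so Fridays fall on 5, 12, 19, 26; the last is March 26.
At the standard offset (UTC−04:30), 03:30 UTC − 4h30m = 23:00 Veleph Station standard time (rolling into the previous day, 28 November 2031).
Daylight saving runs 24 November 2031 – 26 March 2032; the standard-time date in Veleph Station, 28 November 2031, is inside that window, so Veleph Station is at UTC−03:30.
03:30 UTC − 3h30m = 00:00 local.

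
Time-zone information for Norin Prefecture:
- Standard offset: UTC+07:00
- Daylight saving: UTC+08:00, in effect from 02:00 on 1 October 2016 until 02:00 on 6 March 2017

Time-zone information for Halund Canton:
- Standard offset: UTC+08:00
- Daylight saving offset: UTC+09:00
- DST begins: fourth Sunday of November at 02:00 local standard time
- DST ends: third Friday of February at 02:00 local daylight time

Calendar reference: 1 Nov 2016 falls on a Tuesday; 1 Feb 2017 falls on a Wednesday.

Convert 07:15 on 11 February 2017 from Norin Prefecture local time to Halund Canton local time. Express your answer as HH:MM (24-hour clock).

08:15

11 February 2017 falls between 1 October 2016 and 6 March 2017, so daylight saving is in effect and Norin Prefecture is at UTC+08:00.
07:15 Norin Prefecture − 8h = 23:15 UTC (rolling into the previous day, 10 February 2017).
1 November 2016 is a Tuesday, so the first Sunday is November 6 and the fourth is November 27.
1 February 2017 is a Wednesday, so the first Friday is February 3 and the third is February 17.
At the standard offset (UTC+08:00), 23:15 UTC + 8h = 07:15 Halund Canton standard time (rolling into the next day, 11 February 2017).
Daylight saving runs 27 November 2016 – 17 February 2017; the standard-time date in Halund Canton, 11 February 2017, is inside that window, so Halund Canton is at UTC+09:00.
23:15 UTC + 9h = 08:15 Halund Canton (rolling into the next day, 11 February 2017).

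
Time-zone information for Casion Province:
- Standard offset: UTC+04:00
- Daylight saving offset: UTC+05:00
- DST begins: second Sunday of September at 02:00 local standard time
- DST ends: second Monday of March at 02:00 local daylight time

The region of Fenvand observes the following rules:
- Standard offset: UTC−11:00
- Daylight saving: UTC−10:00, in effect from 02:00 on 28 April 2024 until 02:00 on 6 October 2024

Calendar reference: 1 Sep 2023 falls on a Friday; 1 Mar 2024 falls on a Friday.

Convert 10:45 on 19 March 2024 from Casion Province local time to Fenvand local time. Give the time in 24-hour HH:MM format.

19:45

1 September 2023 is a Friday, so the first Sunday is September 3 and the second is September 10.
1 March 2024 is a Friday, so the first Monday is March 4 and the second is March 11.
19 March 2024 does not fall between 10 September 2023 and 11 March 2024, so daylight saving is not in effect and Casion Province is at UTC+04:00.
10:45 Casion Province − 4h = 06:45 UTC.
At the standard offset (UTC−11:00), 06:45 UTC − 11h = 19:45 Fenvand standard time (rolling into the previous day, 18 March 2024).
Daylight saving runs 28 April – 6 October; the standard-time date in Fenvand, 18 March 2024, is outside that window, so Fenvand is on standard time at UTC−11:00.
06:45 UTC − 11h = 19:45 Fenvand (rolling into the previous day, 18 March 2024).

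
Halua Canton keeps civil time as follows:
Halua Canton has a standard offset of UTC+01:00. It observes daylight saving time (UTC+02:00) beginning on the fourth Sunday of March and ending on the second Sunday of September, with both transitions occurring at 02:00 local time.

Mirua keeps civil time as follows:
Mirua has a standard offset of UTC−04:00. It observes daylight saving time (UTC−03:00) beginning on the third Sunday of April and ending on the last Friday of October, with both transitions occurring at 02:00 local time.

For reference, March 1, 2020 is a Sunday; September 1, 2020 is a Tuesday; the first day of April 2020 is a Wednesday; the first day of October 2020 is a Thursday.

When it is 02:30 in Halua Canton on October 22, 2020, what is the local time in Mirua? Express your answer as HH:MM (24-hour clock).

22:30

1 March 2020 is a Sunday, so the first Sunday is March 1 and the fourth is March 22.
1 September 2020 is a Tuesday, so the first Sunday is September 6 and the second is September 13.
October 22, 2020 is outside the daylight-saving period (22 March – 13 September), so Halua Canton is on standard time, UTC+01:00.
02:30 Halua Canton − 1h = 01:30 UTC.
1 April 2020 is a Wednesday, so the first Sunday is April 5 and the third is April 19.
1 October 2020 is a Thursday, so Fridays fall on 2, 9, 16, 23, 30; the last is October 30.
At the standard offset (UTC−04:00), 01:30 UTC − 4h = 21:30 Mirua standard time (rolling into the previous day, 21 October 2020).
The standard-time date in Mirua, October 21, 2020, lies within the daylight-saving period (19 April – 30 October), so Mirua is on daylight time, UTC−03:00.
01:30 UTC − 3h = 22:30 Mirua (rolling into the previous day, 21 October 2020).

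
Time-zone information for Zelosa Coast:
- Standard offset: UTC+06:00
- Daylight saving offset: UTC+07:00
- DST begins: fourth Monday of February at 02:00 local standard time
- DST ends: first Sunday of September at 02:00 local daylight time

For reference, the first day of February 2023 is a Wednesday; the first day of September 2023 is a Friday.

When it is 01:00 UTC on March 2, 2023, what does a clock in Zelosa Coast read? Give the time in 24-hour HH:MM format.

1 February 2023 is a Wednesday, so the first Monday is February 6 and the fourth is February 27.
1 September 2023 is a Friday, so the first Sunday is September 3.
At the standard offset (UTC+06:00), 01:00 UTC + 6h = 07:00 Zelosa Coast standard time.
The standard-time date in Zelosa Coast, March 2, 2023, falls between 27 February and 3 September, so daylight saving is in effect and Zelosa Coast is at UTC+07:00.
01:00 UTC + 7h = 08:00 local.

08:00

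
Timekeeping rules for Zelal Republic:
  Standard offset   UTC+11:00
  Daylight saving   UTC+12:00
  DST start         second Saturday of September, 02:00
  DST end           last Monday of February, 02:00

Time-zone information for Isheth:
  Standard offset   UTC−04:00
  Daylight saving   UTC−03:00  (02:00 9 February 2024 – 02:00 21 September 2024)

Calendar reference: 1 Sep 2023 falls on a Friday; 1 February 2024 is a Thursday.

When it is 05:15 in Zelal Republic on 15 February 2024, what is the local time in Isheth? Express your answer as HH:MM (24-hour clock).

1 September 2023 is a Friday, so the first Saturday is September 2 and the second is September 9.
1 February 2024 is a Thursday, so Mondays fall on 5, 12, 19, 26; the last is February 26.
15 February 2024 falls between 9 September 2023 and 26 February 2024, so daylight saving is in effect and Zelal Republic is at UTC+12:00.
05:15 Zelal Republic − 12h = 17:15 UTC (rolling into the previous day, 14 February 2024).
At the standard offset (UTC−04:00), 17:15 UTC − 4h = 13:15 Isheth standard time.
The standard-time date in Isheth, 14 February 2024, lies within the daylight-saving period (9 February – 21 September), so Isheth is on daylight time, UTC−03:00.
17:15 UTC − 3h = 14:15 Isheth.

14:15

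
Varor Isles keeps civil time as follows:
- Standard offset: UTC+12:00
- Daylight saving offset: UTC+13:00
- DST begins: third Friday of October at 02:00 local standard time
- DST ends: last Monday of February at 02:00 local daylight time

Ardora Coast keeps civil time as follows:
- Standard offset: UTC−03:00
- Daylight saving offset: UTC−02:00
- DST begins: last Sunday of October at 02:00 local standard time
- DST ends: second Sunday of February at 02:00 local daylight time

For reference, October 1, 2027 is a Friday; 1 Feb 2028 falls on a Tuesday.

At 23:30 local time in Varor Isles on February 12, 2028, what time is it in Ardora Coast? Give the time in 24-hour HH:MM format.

08:30

1 October 2027 is a Friday, so the first Friday is October 1 and the third is October 15.
1 February 2028 is a Tuesday, so Mondays fall on 7, 14, 21, 28; the last is February 28.
February 12, 2028 falls between 15 October 2027 and 28 February 2028, so daylight saving is in effect and Varor Isles is at UTC+13:00.
23:30 Varor Isles − 13h = 10:30 UTC.
1 October 2027 is a Friday, so Sundays fall on 3, 10, 17, 24, 31; the last is October 31.
1 February 2028 is a Tuesday, so the first Sunday is February 6 and the second is February 13.
At the standard offset (UTC−03:00), 10:30 UTC − 3h = 07:30 Ardora Coast standard time.
Daylight saving runs 31 October 2027 – 13 February 2028; the standard-time date in Ardora Coast, February 12, 2028, is inside that window, so Ardora Coast is at UTC−02:00.
10:30 UTC − 2h = 08:30 Ardora Coast.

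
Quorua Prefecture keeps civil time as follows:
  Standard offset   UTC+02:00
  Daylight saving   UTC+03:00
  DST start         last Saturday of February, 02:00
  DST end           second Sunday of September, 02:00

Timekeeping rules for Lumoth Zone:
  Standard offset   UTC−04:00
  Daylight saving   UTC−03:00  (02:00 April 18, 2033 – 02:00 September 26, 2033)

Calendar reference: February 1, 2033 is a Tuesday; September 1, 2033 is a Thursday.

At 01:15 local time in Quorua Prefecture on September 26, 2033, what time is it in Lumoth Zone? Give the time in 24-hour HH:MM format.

1 February 2033 is a Tuesday, so Saturdays fall on 5, 12, 19, 26; the last is February 26.
1 September 2033 is a Thursday, so the first Sunday is September 4 and the second is September 11.
September 26, 2033 is outside the daylight-saving period (26 February – 11 September), so Quorua Prefecture is on standard time, UTC+02:00.
01:15 Quorua Prefecture − 2h = 23:15 UTC (rolling into the previous day, 25 September 2033).
At the standard offset (UTC−04:00), 23:15 UTC − 4h = 19:15 Lumoth Zone standard time.
The standard-time date in Lumoth Zone, September 25, 2033, falls between 18 April and 26 September, so daylight saving is in effect and Lumoth Zone is at UTC−03:00.
23:15 UTC − 3h = 20:15 Lumoth Zone.

20:15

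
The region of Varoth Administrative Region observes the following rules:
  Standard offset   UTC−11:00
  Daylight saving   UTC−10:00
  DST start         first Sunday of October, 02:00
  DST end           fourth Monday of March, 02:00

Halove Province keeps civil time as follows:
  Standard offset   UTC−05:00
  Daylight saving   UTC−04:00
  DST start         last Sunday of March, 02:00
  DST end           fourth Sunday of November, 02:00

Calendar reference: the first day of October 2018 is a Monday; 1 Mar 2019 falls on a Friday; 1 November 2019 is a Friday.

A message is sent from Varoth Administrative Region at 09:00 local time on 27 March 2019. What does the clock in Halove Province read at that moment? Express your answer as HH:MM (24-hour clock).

1 October 2018 is a Monday, so the first Sunday is October 7.
1 March 2019 is a Friday, so the first Monday is March 4 and the fourth is March 25.
27 March 2019 is outside the daylight-saving period (7 October 2018 – 25 March 2019), so Varoth Administrative Region is on standard time, UTC−11:00.
09:00 Varoth Administrative Region + 11h = 20:00 UTC.
1 March 2019 is a Friday, so Sundays fall on 3, 10, 17, 24, 31; the last is March 31.
1 November 2019 is a Friday, so the first Sunday is November 3 and the fourth is November 24.
At the standard offset (UTC−05:00), 20:00 UTC − 5h = 15:00 Halove Province standard time.
The standard-time date in Halove Province, 27 March 2019, does not fall between 31 March and 24 November, so daylight saving is not in effect and Halove Province is at UTC−05:00.
20:00 UTC − 5h = 15:00 Halove Province.

15:00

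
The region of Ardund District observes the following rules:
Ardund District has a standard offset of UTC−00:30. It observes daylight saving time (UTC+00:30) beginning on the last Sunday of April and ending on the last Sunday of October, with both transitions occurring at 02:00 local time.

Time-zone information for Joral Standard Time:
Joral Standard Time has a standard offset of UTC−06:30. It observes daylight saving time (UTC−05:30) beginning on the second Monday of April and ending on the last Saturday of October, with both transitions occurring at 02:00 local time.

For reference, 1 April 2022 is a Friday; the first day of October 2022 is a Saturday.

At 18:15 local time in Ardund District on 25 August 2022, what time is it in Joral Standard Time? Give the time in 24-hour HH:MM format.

12:15

1 April 2022 is a Friday, so Sundays fall on 3, 10, 17, 24; the last is April 24.
1 October 2022 is a Saturday, so Sundays fall on 2, 9, 16, 23, 30; the last is October 30.
25 August 2022 lies within the daylight-saving period (24 April – 30 October), so Ardund District is on daylight time, UTC+00:30.
18:15 Ardund District − 0h30m = 17:45 UTC.
1 April 2022 is a Friday, so the first Monday is April 4 and the second is April 11.
1 October 2022 is a Saturday, so Saturdays fall on 1, 8, 15, 22, 29; the last is October 29.
At the standard offset (UTC−06:30), 17:45 UTC − 6h30m = 11:15 Joral Standard Time standard time.
The standard-time date in Joral Standard Time, 25 August 2022, falls between 11 April and 29 October, so daylight saving is in effect and Joral Standard Time is at UTC−05:30.
17:45 UTC − 5h30m = 12:15 Joral Standard Time.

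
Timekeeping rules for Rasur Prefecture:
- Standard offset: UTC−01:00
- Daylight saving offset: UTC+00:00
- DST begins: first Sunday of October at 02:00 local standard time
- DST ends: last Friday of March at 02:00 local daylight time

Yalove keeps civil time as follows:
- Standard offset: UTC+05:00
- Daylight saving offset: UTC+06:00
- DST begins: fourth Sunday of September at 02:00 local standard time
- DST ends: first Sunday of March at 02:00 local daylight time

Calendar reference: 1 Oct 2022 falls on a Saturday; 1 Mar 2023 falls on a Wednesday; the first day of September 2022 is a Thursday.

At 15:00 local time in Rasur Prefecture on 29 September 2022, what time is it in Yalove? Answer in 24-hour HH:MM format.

1 October 2022 is a Saturday, so the first Sunday is October 2.
1 March 2023 is a Wednesday, so Fridays fall on 3, 10, 17, 24, 31; the last is March 31.
Daylight saving runs 2 October 2022 – 31 March 2023; 29 September 2022 is outside that window, so Rasur Prefecture is on standard time at UTC−01:00.
15:00 Rasur Prefecture + 1h = 16:00 UTC.
1 September 2022 is a Thursday, so the first Sunday is September 4 and the fourth is September 25.
1 March 2023 is a Wednesday, so the first Sunday is March 5.
At the standard offset (UTC+05:00), 16:00 UTC + 5h = 21:00 Yalove standard time.
The standard-time date in Yalove, 29 September 2022, falls between 25 September 2022 and 5 March 2023, so daylight saving is in effect and Yalove is at UTC+06:00.
16:00 UTC + 6h = 22:00 Yalove.

22:00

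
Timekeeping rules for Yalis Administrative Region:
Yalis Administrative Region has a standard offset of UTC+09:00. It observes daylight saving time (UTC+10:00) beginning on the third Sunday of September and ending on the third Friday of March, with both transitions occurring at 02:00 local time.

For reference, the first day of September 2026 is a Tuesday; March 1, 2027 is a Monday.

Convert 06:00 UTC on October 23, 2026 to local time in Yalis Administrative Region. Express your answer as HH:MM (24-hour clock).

1 September 2026 is a Tuesday, so the first Sunday is September 6 and the third is September 20.
1 March 2027 is a Monday, so the first Friday is March 5 and the third is March 19.
At the standard offset (UTC+09:00), 06:00 UTC + 9h = 15:00 Yalis Administrative Region standard time.
The standard-time date in Yalis Administrative Region, October 23, 2026, falls between 20 September 2026 and 19 March 2027, so daylight saving is in effect and Yalis Administrative Region is at UTC+10:00.
06:00 UTC + 10h = 16:00 local.

16:00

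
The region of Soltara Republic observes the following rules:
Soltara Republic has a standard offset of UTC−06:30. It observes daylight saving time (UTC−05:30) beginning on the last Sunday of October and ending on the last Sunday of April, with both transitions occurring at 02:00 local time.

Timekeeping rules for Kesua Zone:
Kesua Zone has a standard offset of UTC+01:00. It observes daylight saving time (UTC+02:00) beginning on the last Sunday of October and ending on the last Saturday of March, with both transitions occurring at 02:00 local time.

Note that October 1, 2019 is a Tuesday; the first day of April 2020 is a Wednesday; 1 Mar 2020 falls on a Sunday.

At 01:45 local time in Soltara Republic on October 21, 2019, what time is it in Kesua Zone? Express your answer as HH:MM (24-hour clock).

09:15

1 October 2019 is a Tuesday, so Sundays fall on 6, 13, 20, 27; the last is October 27.
1 April 2020 is a Wednesday, so Sundays fall on 5, 12, 19, 26; the last is April 26.
October 21, 2019 is outside the daylight-saving period (27 October 2019 – 26 April 2020), so Soltara Republic is on standard time, UTC−06:30.
01:45 Soltara Republic + 6h30m = 08:15 UTC.
1 October 2019 is a Tuesday, so Sundays fall on 6, 13, 20, 27; the last is October 27.
1 March 2020 is a Sunday, so Saturdays fall on 7, 14, 21, 28; the last is March 28.
At the standard offset (UTC+01:00), 08:15 UTC + 1h = 09:15 Kesua Zone standard time.
Daylight saving runs 27 October 2019 – 28 March 2020; the standard-time date in Kesua Zone, October 21, 2019, is outside that window, so Kesua Zone is on standard time at UTC+01:00.
08:15 UTC + 1h = 09:15 Kesua Zone.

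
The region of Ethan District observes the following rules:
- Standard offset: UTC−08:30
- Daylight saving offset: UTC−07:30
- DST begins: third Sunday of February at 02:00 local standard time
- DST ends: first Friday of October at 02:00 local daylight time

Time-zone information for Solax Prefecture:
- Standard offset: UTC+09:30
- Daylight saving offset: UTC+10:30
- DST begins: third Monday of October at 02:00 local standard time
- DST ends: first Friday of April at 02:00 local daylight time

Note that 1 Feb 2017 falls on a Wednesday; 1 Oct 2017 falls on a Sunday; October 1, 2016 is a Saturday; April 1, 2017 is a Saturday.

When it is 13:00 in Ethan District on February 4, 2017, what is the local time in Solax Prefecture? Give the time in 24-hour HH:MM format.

08:00

1 February 2017 is a Wednesday, so the first Sunday is February 5 and the third is February 19.
1 October 2017 is a Sunday, so the first Friday is October 6.
Daylight saving runs 19 February – 6 October; February 4, 2017 is outside that window, so Ethan District is on standard time at UTC−08:30.
13:00 Ethan District + 8h30m = 21:30 UTC.
1 October 2016 is a Saturday, so the first Monday is October 3 and the third is October 17.
1 April 2017 is a Saturday, so the first Friday is April 7.
At the standard offset (UTC+09:30), 21:30 UTC + 9h30m = 07:00 Solax Prefecture standard time (rolling into the next day, 5 February 2017).
Daylight saving runs 17 October 2016 – 7 April 2017; the standard-time date in Solax Prefecture, February 5, 2017, is inside that window, so Solax Prefecture is at UTC+10:30.
21:30 UTC + 10h30m = 08:00 Solax Prefecture (rolling into the next day, 5 February 2017).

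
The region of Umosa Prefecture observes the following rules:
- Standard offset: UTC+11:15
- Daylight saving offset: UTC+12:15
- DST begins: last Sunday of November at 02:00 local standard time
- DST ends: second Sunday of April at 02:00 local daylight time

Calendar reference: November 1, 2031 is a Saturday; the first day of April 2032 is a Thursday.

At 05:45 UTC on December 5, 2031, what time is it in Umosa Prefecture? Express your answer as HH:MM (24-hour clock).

18:00

1 November 2031 is a Saturday, so Sundays fall on 2, 9, 16, 23, 30; the last is November 30.
1 April 2032 is a Thursday, so the first Sunday is April 4 and the second is April 11.
At the standard offset (UTC+11:15), 05:45 UTC + 11h15m = 17:00 Umosa Prefecture standard time.
The standard-time date in Umosa Prefecture, December 5, 2031, falls between 30 November 2031 and 11 April 2032, so daylight saving is in effect and Umosa Prefecture is at UTC+12:15.
05:45 UTC + 12h15m = 18:00 local.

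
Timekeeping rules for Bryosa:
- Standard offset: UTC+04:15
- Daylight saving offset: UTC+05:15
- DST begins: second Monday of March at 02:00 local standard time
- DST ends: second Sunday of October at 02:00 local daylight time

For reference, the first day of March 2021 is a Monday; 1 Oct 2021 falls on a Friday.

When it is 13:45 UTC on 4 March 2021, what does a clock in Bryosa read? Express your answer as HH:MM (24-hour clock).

18:00

1 March 2021 is a Monday, so the first Monday is March 1 and the second is March 8.
1 October 2021 is a Friday, so the first Sunday is October 3 and the second is October 10.
At the standard offset (UTC+04:15), 13:45 UTC + 4h15m = 18:00 Bryosa standard time.
The standard-time date in Bryosa, 4 March 2021, is outside the daylight-saving period (8 March – 10 October), so Bryosa is on standard time, UTC+04:15.
13:45 UTC + 4h15m = 18:00 local.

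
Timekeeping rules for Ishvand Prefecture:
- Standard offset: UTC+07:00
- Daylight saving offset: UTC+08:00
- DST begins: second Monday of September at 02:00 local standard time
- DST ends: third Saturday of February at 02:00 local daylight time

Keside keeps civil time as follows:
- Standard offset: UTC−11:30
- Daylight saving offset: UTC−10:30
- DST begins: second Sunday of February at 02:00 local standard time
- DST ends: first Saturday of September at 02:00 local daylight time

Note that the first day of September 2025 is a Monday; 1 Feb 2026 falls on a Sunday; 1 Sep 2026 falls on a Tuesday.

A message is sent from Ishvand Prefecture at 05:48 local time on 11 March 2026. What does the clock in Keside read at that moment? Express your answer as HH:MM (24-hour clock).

1 September 2025 is a Monday, so the first Monday is September 1 and the second is September 8.
1 February 2026 is a Sunday, so the first Saturday is February 7 and the third is February 21.
11 March 2026 is outside the daylight-saving period (8 September 2025 – 21 February 2026), so Ishvand Prefecture is on standard time, UTC+07:00.
05:48 Ishvand Prefecture − 7h = 22:48 UTC (rolling into the previous day, 10 March 2026).
1 February 2026 is a Sunday, so the first Sunday is February 1 and the second is February 8.
1 September 2026 is a Tuesday, so the first Saturday is September 5.
At the standard offset (UTC−11:30), 22:48 UTC − 11h30m = 11:18 Keside standard time.
The standard-time date in Keside, 10 March 2026, falls between 8 February and 5 September, so daylight saving is in effect and Keside is at UTC−10:30.
22:48 UTC − 10h30m = 12:18 Keside.

12:18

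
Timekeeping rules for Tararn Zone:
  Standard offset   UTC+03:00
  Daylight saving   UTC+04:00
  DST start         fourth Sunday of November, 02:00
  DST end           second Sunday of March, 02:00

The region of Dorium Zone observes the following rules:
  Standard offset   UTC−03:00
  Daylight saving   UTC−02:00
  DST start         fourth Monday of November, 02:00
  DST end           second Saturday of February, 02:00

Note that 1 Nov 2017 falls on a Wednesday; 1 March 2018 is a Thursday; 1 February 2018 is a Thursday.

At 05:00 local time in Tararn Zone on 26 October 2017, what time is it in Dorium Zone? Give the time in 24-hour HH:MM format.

1 November 2017 is a Wednesday, so the first Sunday is November 5 and the fourth is November 26.
1 March 2018 is a Thursday, so the first Sunday is March 4 and the second is March 11.
Daylight saving runs 26 November 2017 – 11 March 2018; 26 October 2017 is outside that window, so Tararn Zone is on standard time at UTC+03:00.
05:00 Tararn Zone − 3h = 02:00 UTC.
1 November 2017 is a Wednesday, so the first Monday is November 6 and the fourth is November 27.
1 February 2018 is a Thursday, so the first Saturday is February 3 and the second is February 10.
At the standard offset (UTC−03:00), 02:00 UTC − 3h = 23:00 Dorium Zone standard time (rolling into the previous day, 25 October 2017).
The standard-time date in Dorium Zone, 25 October 2017, is outside the daylight-saving period (27 November 2017 – 10 February 2018), so Dorium Zone is on standard time, UTC−03:00.
02:00 UTC − 3h = 23:00 Dorium Zone (rolling into the previous day, 25 October 2017).

23:00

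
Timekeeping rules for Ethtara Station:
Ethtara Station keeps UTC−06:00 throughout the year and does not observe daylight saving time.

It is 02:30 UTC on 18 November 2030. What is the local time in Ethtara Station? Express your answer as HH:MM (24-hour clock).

Ethtara Station has no daylight saving, so its offset is UTC−06:00 year-round.
02:30 UTC − 6h = 20:30 local (rolling into the previous day, 17 November 2030).

20:30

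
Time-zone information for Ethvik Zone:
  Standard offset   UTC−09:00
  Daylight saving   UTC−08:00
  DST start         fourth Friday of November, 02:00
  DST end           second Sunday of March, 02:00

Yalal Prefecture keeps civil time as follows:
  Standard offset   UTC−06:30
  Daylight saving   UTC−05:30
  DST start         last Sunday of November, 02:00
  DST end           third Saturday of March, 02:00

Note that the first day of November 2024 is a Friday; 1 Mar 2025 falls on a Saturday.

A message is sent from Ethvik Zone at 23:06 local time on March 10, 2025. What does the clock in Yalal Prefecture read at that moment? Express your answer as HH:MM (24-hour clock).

1 November 2024 is a Friday, so the first Friday is November 1 and the fourth is November 22.
1 March 2025 is a Saturday, so the first Sunday is March 2 and the second is March 9.
Daylight saving runs 22 November 2024 – 9 March 2025; March 10, 2025 is outside that window, so Ethvik Zone is on standard time at UTC−09:00.
23:06 Ethvik Zone + 9h = 08:06 UTC (rolling into the next day, 11 March 2025).
1 November 2024 is a Friday, so Sundays fall on 3, 10, 17, 24; the last is November 24.
1 March 2025 is a Saturday, so the first Saturday is March 1 and the third is March 15.
At the standard offset (UTC−06:30), 08:06 UTC − 6h30m = 01:36 Yalal Prefecture standard time.
Daylight saving runs 24 November 2024 – 15 March 2025; the standard-time date in Yalal Prefecture, March 11, 2025, is inside that window, so Yalal Prefecture is at UTC−05:30.
08:06 UTC − 5h30m = 02:36 Yalal Prefecture.

02:36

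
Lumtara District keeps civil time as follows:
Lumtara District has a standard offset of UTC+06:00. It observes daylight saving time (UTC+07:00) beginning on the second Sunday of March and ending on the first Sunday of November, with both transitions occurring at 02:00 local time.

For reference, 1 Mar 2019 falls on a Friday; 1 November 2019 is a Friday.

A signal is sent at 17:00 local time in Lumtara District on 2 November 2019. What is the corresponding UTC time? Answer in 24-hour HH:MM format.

1 March 2019 is a Friday, so the first Sunday is March 3 and the second is March 10.
1 November 2019 is a Friday, so the first Sunday is November 3.
2 November 2019 falls between 10 March and 3 November, so daylight saving is in effect and Lumtara District is at UTC+07:00.
17:00 local − 7h = 10:00 UTC.

10:00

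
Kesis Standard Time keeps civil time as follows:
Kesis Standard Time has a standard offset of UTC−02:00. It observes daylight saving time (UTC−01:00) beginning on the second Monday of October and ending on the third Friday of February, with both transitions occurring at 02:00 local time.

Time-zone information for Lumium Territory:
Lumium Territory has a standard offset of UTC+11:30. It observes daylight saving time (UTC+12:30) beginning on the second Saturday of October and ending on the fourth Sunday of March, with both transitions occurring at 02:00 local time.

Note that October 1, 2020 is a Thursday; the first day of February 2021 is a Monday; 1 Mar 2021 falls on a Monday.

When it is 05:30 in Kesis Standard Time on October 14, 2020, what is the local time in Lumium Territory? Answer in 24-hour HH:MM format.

1 October 2020 is a Thursday, so the first Monday is October 5 and the second is October 12.
1 February 2021 is a Monday, so the first Friday is February 5 and the third is February 19.
October 14, 2020 lies within the daylight-saving period (12 October 2020 – 19 February 2021), so Kesis Standard Time is on daylight time, UTC−01:00.
05:30 Kesis Standard Time + 1h = 06:30 UTC.
1 October 2020 is a Thursday, so the first Saturday is October 3 and the second is October 10.
1 March 2021 is a Monday, so the first Sunday is March 7 and the fourth is March 28.
At the standard offset (UTC+11:30), 06:30 UTC + 11h30m = 18:00 Lumium Territory standard time.
The standard-time date in Lumium Territory, October 14, 2020, falls between 10 October 2020 and 28 March 2021, so daylight saving is in effect and Lumium Territory is at UTC+12:30.
06:30 UTC + 12h30m = 19:00 Lumium Territory.

19:00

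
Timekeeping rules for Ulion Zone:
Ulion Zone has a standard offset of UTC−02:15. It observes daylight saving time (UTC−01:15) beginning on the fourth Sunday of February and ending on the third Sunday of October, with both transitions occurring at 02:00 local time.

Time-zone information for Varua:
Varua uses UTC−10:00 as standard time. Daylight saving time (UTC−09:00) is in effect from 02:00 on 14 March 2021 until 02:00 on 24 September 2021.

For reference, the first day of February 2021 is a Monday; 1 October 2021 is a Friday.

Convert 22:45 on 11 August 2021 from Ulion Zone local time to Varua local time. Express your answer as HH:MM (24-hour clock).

15:00

1 February 2021 is a Monday, so the first Sunday is February 7 and the fourth is February 28.
1 October 2021 is a Friday, so the first Sunday is October 3 and the third is October 17.
Daylight saving runs 28 February – 17 October; 11 August 2021 is inside that window, so Ulion Zone is at UTC−01:15.
22:45 Ulion Zone + 1h15m = 00:00 UTC (rolling into the next day, 12 August 2021).
At the standard offset (UTC−10:00), 00:00 UTC − 10h = 14:00 Varua standard time (rolling into the previous day, 11 August 2021).
Daylight saving runs 14 March – 24 September; the standard-time date in Varua, 11 August 2021, is inside that window, so Varua is at UTC−09:00.
00:00 UTC − 9h = 15:00 Varua (rolling into the previous day, 11 August 2021).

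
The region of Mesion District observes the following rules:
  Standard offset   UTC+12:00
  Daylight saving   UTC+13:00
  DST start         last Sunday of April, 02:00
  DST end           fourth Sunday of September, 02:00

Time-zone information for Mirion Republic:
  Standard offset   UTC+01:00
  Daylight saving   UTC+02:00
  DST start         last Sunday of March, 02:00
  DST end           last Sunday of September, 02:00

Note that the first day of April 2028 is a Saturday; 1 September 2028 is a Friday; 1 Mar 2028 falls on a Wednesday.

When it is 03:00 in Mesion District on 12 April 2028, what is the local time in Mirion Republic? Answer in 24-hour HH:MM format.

17:00

1 April 2028 is a Saturday, so Sundays fall on 2, 9, 16, 23, 30; the last is April 30.
1 September 2028 is a Friday, so the first Sunday is September 3 and the fourth is September 24.
12 April 2028 does not fall between 30 April and 24 September, so daylight saving is not in effect and Mesion District is at UTC+12:00.
03:00 Mesion District − 12h = 15:00 UTC (rolling into the previous day, 11 April 2028).
1 March 2028 is a Wednesday, so Sundays fall on 5, 12, 19, 26; the last is March 26.
1 September 2028 is a Friday, so Sundays fall on 3, 10, 17, 24; the last is September 24.
At the standard offset (UTC+01:00), 15:00 UTC + 1h = 16:00 Mirion Republic standard time.
The standard-time date in Mirion Republic, 11 April 2028, falls between 26 March and 24 September, so daylight saving is in effect and Mirion Republic is at UTC+02:00.
15:00 UTC + 2h = 17:00 Mirion Republic.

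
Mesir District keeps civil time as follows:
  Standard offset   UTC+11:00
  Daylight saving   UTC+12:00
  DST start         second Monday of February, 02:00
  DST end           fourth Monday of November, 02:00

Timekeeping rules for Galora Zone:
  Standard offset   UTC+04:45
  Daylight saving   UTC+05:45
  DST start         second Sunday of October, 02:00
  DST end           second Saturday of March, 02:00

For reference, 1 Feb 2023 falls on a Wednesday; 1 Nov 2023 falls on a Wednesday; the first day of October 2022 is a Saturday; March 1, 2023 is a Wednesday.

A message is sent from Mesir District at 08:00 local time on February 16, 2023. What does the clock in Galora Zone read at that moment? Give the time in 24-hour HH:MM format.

01:45

1 February 2023 is a Wednesday, so the first Monday is February 6 and the second is February 13.
1 November 2023 is a Wednesday, so the first Monday is November 6 and the fourth is November 27.
Daylight saving runs 13 February – 27 November; February 16, 2023 is inside that window, so Mesir District is at UTC+12:00.
08:00 Mesir District − 12h = 20:00 UTC (rolling into the previous day, 15 February 2023).
1 October 2022 is a Saturday, so the first Sunday is October 2 and the second is October 9.
1 March 2023 is a Wednesday, so the first Saturday is March 4 and the second is March 11.
At the standard offset (UTC+04:45), 20:00 UTC + 4h45m = 00:45 Galora Zone standard time (rolling into the next day, 16 February 2023).
The standard-time date in Galora Zone, February 16, 2023, lies within the daylight-saving period (9 October 2022 – 11 March 2023), so Galora Zone is on daylight time, UTC+05:45.
20:00 UTC + 5h45m = 01:45 Galora Zone (rolling into the next day, 16 February 2023).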